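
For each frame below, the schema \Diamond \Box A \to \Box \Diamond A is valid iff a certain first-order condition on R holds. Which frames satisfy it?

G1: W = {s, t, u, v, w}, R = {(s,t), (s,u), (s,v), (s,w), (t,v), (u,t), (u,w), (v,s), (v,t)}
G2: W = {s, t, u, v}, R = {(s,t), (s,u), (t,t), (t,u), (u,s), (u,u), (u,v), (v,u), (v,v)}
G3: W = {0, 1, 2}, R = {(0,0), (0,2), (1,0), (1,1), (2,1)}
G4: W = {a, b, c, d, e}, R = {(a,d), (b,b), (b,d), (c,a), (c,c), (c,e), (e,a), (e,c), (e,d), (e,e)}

G2

The schema corresponds to convergence: \forall x \forall y \forall z (Rxy \wedge Rxz \to \exists w (Ryw \wedge Rzw)).
G1: fails — Rsv and Rsw but v and w have no common successor.
G2: condition met.
G3: fails — R00 and R02 but 0 and 2 have no common successor.
G4: fails — Rad and Rad but d and d have no common successor.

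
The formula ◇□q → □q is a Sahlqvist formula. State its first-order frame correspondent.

the Euclidean property: ∀x ∀y ∀z (Rxy ∧ Rxz → Ryz)

This is frame-equivalent to ◇q → □◇q (substitute ¬q for q and contrapose).
Suppose ◇q→□◇q is valid. Take Rxy, Rxz and set V(q)={y}. Then ◇q at x, so □◇q at x, so ◇q at z, so some w with Rzw has q; w=y, i.e. Rzy. By symmetry of the argument, Ryz.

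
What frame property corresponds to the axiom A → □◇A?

Suppose A→□◇A is valid. Take Rxy and set V(A)={x}. Then A at x, so □◇A at x, so ◇A at y, so some z with Ryz has A; z=x, i.e. Ryx.

Symmetry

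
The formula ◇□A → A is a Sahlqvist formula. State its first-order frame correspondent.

Symmetry

Equivalently (dual form): A → □◇A.
Suppose A→□◇A is valid. Take Rxy and set V(A)={x}. Then A at x, so □◇A at x, so ◇A at y, so some z with Ryz has A; z=x, i.e. Ryx.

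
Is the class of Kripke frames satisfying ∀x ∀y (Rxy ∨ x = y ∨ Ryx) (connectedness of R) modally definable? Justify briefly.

Any modally definable frame class is closed under disjoint unions.
Take 4 disjoint single-world reflexive frames: each is trivially connected, but their disjoint union has 4 worlds with no edge between distinct components, so it is not connected.
So the class is not modally definable.

Not modally definable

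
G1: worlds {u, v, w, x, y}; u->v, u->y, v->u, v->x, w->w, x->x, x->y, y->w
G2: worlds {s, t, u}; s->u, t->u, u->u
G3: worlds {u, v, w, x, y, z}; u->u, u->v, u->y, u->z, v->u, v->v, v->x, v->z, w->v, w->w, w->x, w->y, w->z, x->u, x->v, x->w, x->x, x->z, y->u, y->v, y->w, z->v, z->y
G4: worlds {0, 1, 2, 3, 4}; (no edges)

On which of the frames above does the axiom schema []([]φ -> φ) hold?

G2, G4

The schema corresponds to shift-reflexivity: forall x forall y (Rxy -> Ryy).
G1: fails — Ruv but not Rvv.
G2: ✓.
G3: fails — Rvz but not Rzz.
G4: ✓.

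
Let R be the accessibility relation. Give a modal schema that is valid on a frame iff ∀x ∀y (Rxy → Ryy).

This is shift-reflexivity; the standard corresponding axiom is T□: □(□q → q).
Suppose □(□q→q) is valid. Take Rxy and set V(q)={w : Ryw}. Then at y, □q holds; since □(□q→q) at x, □q→q at y, so q at y, i.e. Ryy.

□(□q → q)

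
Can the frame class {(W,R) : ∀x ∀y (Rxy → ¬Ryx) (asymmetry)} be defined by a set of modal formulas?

Not definable by any modal formula

If a class were modally definable it would be closed under surjective bounded morphisms (Goldblatt–Thomason).
The 3-cycle (worlds 0,1,2 with 0→1→2→0) is asymmetric. Mapping every world to a single reflexive point • is a surjective bounded morphism, and the reflexive point is not asymmetric (R•• but asymmetry requires ¬R••).
So the class is not modally definable.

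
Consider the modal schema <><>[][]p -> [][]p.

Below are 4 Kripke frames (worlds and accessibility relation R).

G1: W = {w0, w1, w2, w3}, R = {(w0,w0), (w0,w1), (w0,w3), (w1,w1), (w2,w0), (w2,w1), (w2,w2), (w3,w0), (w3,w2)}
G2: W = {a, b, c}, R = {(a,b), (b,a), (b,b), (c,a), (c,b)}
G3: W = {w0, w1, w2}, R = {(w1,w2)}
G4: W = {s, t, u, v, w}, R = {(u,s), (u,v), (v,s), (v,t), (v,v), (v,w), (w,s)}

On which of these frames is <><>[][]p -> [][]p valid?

The schema corresponds to a generalized confluence (Geach) condition: forall x forall y forall z ((x R^2 y & x R^2 z) -> exists w (y R^2 w & z = w)).
G1: fails — w0R²w1, w0R²w0 but no w with w1R²w and w0=w.
G2: satisfies the condition.
G3: satisfies the condition.
G4: fails — uR²s, uR²s but no w* with sR²w* and s=w*.
Valid on: G2, G3.

G2, G3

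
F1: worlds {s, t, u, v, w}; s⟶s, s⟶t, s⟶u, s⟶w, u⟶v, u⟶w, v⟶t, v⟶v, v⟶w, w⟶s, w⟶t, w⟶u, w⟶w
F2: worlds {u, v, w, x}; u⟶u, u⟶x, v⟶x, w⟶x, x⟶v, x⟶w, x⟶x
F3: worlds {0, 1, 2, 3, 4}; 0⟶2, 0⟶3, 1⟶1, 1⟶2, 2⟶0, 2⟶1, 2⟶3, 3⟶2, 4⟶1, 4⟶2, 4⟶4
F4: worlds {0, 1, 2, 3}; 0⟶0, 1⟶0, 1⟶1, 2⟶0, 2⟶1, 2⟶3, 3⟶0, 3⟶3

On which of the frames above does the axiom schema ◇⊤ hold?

Frame correspondent (Sahlqvist): ∀x ∃y Rxy — i.e. seriality.
F1: fails — world t has no successor.
F2: condition met.
F3: condition met.
F4: condition met.

F2, F3, F4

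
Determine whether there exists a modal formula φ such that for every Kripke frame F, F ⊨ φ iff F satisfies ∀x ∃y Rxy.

Yes — defined by □p → ◇p

The condition is seriality. A defining modal formula is □p → ◇p.
Suppose □p→◇p is valid. At any x set V(p)=W. Then □p at x, so ◇p at x, so x has a successor.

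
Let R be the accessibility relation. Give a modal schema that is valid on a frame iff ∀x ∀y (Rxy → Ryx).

A defining formula is r → □◇r (the B axiom).

r → □◇r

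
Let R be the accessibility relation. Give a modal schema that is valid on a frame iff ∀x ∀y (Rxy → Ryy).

□(□q → q)

This is shift-reflexivity; the standard corresponding axiom is T□: □(□q → q).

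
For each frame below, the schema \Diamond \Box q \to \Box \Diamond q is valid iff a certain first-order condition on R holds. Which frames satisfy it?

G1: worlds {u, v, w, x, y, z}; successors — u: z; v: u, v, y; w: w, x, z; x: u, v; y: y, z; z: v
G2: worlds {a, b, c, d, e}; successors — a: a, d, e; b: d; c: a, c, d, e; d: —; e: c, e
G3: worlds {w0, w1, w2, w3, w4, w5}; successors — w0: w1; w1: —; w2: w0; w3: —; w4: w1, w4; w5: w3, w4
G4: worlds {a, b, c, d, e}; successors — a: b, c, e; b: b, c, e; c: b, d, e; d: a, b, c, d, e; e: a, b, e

Frame correspondent (Sahlqvist): \forall x \forall y \forall z (Rxy \wedge Rxz \to \exists w (Ryw \wedge Rzw)) — i.e. convergence.
G1: fails — Rvv and Rvu but v and u have no common successor.
G2: fails — Rae and Rad but e and d have no common successor.
G3: fails — Rw0w1 and Rw0w1 but w1 and w1 have no common successor.
G4: condition met.
Valid on: G4.

G4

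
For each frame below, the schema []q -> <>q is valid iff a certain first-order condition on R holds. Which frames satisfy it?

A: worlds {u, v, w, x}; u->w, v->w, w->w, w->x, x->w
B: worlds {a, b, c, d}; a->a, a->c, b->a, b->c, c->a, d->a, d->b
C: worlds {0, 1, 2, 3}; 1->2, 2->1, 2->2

The schema corresponds to seriality: forall x exists y Rxy.
A: satisfies the condition.
B: satisfies the condition.
C: fails — world 0 has no successor.
Valid on: A, B.

A, B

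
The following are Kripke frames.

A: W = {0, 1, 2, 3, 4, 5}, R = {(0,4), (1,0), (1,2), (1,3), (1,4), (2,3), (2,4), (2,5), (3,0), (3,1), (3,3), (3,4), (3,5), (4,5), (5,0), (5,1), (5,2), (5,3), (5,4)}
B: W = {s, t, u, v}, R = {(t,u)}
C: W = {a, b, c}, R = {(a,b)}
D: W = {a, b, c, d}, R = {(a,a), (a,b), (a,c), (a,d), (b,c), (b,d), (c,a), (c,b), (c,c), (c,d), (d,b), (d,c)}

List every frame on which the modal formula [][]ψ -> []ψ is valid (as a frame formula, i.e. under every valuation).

D

The schema corresponds to density: forall x forall y (Rxy -> exists z (Rxz & Rzy)).
A: fails — R12 but no z with R1z and Rz2.
B: fails — Rtu but no z with Rtz and Rzu.
C: fails — Rab but no z with Raz and Rzb.
D: ✓.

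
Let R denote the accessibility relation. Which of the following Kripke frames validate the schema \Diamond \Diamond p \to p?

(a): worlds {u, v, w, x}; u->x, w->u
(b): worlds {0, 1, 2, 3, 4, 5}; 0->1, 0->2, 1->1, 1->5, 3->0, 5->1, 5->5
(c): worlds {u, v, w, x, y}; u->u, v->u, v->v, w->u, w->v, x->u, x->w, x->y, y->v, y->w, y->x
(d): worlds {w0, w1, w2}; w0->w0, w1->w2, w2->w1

This is the axiom for a generalized confluence (Geach) condition; its first-order frame correspondent is \forall x \forall y (x R^2 y \to \exists w (y = w \wedge x = w)).
(a): fails — wR²x but x ≠ w.
(b): fails — 0R²1 but 1 ≠ 0.
(c): fails — vR²u but u ≠ v.
(d): satisfies the condition.

(d)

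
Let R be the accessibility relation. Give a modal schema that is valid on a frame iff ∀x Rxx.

A defining formula is □ψ → ψ (the T axiom).
Suppose □ψ→ψ is valid. At any x set V(ψ)={w : Rxw}. Then □ψ holds at x, so ψ holds at x, i.e. Rxx.

□ψ → ψ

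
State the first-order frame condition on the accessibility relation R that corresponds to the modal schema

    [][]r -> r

forall x exists w (x R^2 w & x = w)

This is a Sahlqvist (Geach-type) schema ◇^0□^2r → □^0◇^0r.
Minimal-valuation argument: fix x; take any y with xR^0y and any z with xR^0z. Set V(r) to the set of worlds R-reachable from y in exactly 2 steps. Then □^2r holds at y, so the antecedent holds at x; validity forces ◇^0r at z, giving a w with zR^0w and yR^2w.
First-order correspondent: forall x exists w (x R^2 w & x = w).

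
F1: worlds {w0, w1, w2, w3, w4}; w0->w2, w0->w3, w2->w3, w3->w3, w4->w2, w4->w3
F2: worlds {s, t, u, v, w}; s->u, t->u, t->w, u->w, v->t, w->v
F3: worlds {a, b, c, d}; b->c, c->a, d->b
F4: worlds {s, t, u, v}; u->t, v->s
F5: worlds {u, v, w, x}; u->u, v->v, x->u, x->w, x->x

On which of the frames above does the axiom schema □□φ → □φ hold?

F5

The schema corresponds to density: ∀x ∀y (Rxy → ∃z (Rxz ∧ Rzy)).
F1: fails — Rw4w2 but no z with Rw4z and Rzw2.
F2: fails — Ruw but no z with Ruz and Rzw.
F3: fails — Rdb but no z with Rdz and Rzb.
F4: fails — Rvs but no z with Rvz and Rzs.
F5: ✓.
Valid on: F5.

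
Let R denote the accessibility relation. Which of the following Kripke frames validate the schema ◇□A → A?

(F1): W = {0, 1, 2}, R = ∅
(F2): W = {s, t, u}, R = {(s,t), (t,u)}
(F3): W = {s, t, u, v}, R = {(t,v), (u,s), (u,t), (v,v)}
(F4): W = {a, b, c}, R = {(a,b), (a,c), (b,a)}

The schema corresponds to symmetry: ∀x ∀y (Rxy → Ryx).
(F1): holds.
(F2): fails — Rtu but not Rut.
(F3): fails — Rus but not Rsu.
(F4): fails — Rac but not Rca.

(F1)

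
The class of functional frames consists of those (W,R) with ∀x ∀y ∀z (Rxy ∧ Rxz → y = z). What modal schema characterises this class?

This is partial functionality; the standard corresponding axiom is CD: ◇r → □r.
Suppose ◇r→□r is valid. Take Rxy, Rxz and set V(r)={y}. Then ◇r at x, so □r at x, so r at z, i.e. z=y.

◇r → □r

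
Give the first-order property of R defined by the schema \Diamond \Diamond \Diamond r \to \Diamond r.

This is a Sahlqvist (Geach-type) schema ◇^3□^0r → □^0◇^1r.
Minimal-valuation argument: fix x; take any y with xR^3y and any z with xR^0z. Set V(r) to the set of worlds R-reachable from y in exactly 0 steps. Then □^0r holds at y, so the antecedent holds at x; validity forces ◇^1r at z, giving a w with zR^1w and yR^0w.
First-order correspondent: \forall x \forall y (x R^3 y \to \exists w (y = w \wedge xRw)).

\forall x \forall y (x R^3 y \to \exists w (y = w \wedge xRw))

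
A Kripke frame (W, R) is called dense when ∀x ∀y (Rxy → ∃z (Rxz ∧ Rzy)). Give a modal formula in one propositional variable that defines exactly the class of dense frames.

□□s → □s

The condition is density. The C4 schema □□s → □s defines it.
Suppose □□s→□s is valid. Take Rxy and set V(s)={w : xR²w}. Then □□s at x, so □s at x, so s at y, i.e. ∃z(Rxz∧Rzy).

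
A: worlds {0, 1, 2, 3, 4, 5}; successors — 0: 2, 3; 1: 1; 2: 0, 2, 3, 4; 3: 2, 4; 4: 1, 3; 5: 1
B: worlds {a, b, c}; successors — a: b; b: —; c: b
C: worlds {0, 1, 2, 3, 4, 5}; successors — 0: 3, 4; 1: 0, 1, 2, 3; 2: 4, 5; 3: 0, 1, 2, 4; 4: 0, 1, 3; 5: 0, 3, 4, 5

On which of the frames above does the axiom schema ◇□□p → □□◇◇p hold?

The schema corresponds to a generalized confluence (Geach) condition: ∀x ∀y ∀z ((xRy ∧ xR²z) → ∃w (yR²w ∧ zR²w)).
A: fails — 2R0, 2R²1 but no w with 0R²w and 1R²w.
B: condition met.
C: condition met.
Valid on: B, C.

B, C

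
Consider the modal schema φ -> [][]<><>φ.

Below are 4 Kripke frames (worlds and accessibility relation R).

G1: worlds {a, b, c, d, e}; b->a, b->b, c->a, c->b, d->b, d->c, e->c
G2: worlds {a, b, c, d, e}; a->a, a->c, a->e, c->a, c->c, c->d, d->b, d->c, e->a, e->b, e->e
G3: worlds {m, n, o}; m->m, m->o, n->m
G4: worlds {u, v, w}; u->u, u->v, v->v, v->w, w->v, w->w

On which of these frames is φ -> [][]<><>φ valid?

Frame correspondent (Sahlqvist): forall x forall z (x R^2 z -> exists w (x = w & z R^2 w)) — i.e. a generalized confluence (Geach) condition.
G1: fails — bR²a but no w with b=w and aR²w.
G2: fails — aR²b but no w with a=w and bR²w.
G3: fails — mR²o but no w with m=w and oR²w.
G4: fails — uR²v but no t with u=t and vR²t.
Valid on no frame.

none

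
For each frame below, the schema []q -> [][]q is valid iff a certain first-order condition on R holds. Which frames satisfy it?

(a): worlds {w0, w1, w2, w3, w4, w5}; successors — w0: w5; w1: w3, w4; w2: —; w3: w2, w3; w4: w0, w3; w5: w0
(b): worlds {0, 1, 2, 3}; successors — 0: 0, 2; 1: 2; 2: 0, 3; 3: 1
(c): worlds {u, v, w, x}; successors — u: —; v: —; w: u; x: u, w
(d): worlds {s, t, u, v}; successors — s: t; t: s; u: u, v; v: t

This is the axiom for transitivity; its first-order frame correspondent is forall x forall y forall z (Rxy & Ryz -> Rxz).
(a): fails — Rw1w3 and Rw3w2 but not Rw1w2.
(b): fails — R02 and R23 but not R03.
(c): condition met.
(d): fails — Ruv and Rvt but not Rut.
Valid on: (c).

(c)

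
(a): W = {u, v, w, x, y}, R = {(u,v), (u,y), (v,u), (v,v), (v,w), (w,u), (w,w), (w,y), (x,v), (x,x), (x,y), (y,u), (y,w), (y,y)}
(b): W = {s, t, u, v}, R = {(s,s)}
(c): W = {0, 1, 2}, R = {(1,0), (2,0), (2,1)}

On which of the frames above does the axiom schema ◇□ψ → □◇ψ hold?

This is the axiom for convergence; its first-order frame correspondent is ∀x ∀y ∀z (Rxy ∧ Rxz → ∃w (Ryw ∧ Rzw)).
(a): holds.
(b): holds.
(c): fails — R10 and R10 but 0 and 0 have no common successor.
Valid on: (a), (b).

(a), (b)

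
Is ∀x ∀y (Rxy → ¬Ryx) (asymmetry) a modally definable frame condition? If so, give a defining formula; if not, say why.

No

If a class were modally definable it would be closed under surjective bounded morphisms (Goldblatt–Thomason).
The 3-cycle (worlds s,t,u with s→t→u→s) is asymmetric. Mapping every world to a single reflexive point • is a surjective bounded morphism, and the reflexive point is not asymmetric (R•• but asymmetry requires ¬R••).
Hence asymmetry is not modally definable.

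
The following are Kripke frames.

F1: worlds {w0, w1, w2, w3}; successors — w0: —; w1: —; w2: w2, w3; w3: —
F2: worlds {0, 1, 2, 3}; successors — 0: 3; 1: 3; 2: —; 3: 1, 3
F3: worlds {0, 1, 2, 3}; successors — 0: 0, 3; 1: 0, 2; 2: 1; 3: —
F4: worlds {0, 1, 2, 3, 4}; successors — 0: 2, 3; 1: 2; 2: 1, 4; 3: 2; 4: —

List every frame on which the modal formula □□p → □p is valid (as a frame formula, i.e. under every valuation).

F1, F2

The schema corresponds to density: ∀x ∀y (Rxy → ∃z (Rxz ∧ Rzy)).
F1: holds.
F2: holds.
F3: fails — R12 but no z with R1z and Rz2.
F4: fails — R32 but no z with R3z and Rz2.
Valid on: F1, F2.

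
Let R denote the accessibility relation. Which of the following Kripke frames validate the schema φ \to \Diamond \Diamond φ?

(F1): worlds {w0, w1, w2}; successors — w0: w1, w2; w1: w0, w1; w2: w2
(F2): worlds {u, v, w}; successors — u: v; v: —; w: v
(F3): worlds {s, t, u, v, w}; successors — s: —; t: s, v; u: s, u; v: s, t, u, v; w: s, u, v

This is the axiom for a generalized confluence (Geach) condition; its first-order frame correspondent is \forall x \exists w (x = w \wedge x R^2 w).
(F1): holds.
(F2): fails — at u but no t with u=t and uR²t.
(F3): fails — at s but no w* with s=w* and sR²w*.

(F1)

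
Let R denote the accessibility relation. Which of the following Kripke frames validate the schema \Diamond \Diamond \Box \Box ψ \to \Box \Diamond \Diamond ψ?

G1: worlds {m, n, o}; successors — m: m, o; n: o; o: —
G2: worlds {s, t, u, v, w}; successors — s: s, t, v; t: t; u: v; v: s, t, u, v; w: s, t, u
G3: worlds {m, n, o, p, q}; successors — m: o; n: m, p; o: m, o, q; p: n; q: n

G2

This is the axiom for a generalized confluence (Geach) condition; its first-order frame correspondent is \forall x \forall y \forall z ((x R^2 y \wedge xRz) \to \exists w (y R^2 w \wedge z R^2 w)).
G1: fails — mR²m, mRo but no w with mR²w and oR²w.
G2: satisfies the condition.
G3: fails — nR²n, nRp but no w with nR²w and pR²w.
Valid on: G2.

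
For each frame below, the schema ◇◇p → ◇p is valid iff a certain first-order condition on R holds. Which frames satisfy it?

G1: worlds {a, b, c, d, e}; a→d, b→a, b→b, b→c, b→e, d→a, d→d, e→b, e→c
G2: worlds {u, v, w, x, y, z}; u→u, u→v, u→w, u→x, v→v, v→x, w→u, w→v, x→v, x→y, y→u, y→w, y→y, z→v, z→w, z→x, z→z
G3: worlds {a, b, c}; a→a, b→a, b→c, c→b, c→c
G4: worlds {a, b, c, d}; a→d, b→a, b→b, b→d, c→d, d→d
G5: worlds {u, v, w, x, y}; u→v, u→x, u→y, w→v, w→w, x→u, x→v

The schema corresponds to a generalized confluence (Geach) condition: ∀x ∀y (xR²y → ∃w (y = w ∧ xRw)).
G1: fails — aR²a but no w with a=w and aRw.
G2: fails — uR²y but no t with y=t and uRt.
G3: fails — bR²b but no w with b=w and bRw.
G4: ✓.
G5: fails — uR²u but no t with u=t and uRt.

G4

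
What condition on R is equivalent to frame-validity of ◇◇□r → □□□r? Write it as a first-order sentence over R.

This is a Sahlqvist (Geach-type) schema ◇^2□^1r → □^3◇^0r.
First-order correspondent: ∀x ∀y ∀z ((xR²y ∧ xR³z) → ∃w (yRw ∧ z = w)).

∀x ∀y ∀z ((xR²y ∧ xR³z) → ∃w (yRw ∧ z = w))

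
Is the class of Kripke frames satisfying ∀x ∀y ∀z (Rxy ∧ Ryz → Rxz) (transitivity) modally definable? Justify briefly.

This is a Sahlqvist condition; the 4 axiom □p → □□p defines it.

Yes, by □p → □□p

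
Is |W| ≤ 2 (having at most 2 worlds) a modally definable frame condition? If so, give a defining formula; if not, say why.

Not definable by any modal formula

Modal frame validity is preserved under disjoint unions.
Any modal formula valid on each of 3 disjoint one-world frames is valid on their disjoint union (validity is preserved under disjoint unions). Each one-world frame has |W|=1≤2, but the union has |W|=3.
Hence having at most 2 worlds is not modally definable.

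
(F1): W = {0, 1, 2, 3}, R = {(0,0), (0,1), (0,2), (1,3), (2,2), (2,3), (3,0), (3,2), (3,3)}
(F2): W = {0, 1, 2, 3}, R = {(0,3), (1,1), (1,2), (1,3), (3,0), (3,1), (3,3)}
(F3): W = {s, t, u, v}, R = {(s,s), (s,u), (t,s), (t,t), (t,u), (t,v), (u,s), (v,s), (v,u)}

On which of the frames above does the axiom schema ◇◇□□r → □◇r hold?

(F1), (F3)

Frame correspondent (Sahlqvist): ∀x ∀y ∀z ((xR²y ∧ xRz) → ∃w (yR²w ∧ zRw)) — i.e. a generalized confluence (Geach) condition.
(F1): ✓.
(F2): fails — 1R²0, 1R2 but no w with 0R²w and 2Rw.
(F3): ✓.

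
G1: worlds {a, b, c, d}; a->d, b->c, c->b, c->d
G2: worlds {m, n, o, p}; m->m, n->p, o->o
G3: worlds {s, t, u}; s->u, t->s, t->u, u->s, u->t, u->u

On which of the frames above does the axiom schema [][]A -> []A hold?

Frame correspondent (Sahlqvist): forall x forall y (Rxy -> exists z (Rxz & Rzy)) — i.e. density.
G1: fails — Rad but no z with Raz and Rzd.
G2: fails — Rnp but no z with Rnz and Rzp.
G3: satisfies the condition.
Valid on: G3.

G3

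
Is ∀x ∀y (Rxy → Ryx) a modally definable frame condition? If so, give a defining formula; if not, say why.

Yes, by p → □◇p

The condition is symmetry. A defining modal formula is p → □◇p.
Suppose p→□◇p is valid. Take Rxy and set V(p)={x}. Then p at x, so □◇p at x, so ◇p at y, so some z with Ryz has p; z=x, i.e. Ryx.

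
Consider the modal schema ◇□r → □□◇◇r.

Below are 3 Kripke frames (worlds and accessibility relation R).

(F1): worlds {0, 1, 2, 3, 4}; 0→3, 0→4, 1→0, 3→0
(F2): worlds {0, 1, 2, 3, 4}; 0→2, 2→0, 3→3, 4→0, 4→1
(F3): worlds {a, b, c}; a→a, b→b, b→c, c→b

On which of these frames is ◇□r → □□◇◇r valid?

(F3)

Frame correspondent (Sahlqvist): ∀x ∀y ∀z ((xRy ∧ xR²z) → ∃w (yRw ∧ zR²w)) — i.e. a generalized confluence (Geach) condition.
(F1): fails — 0R4, 0R²0 but no w with 4Rw and 0R²w.
(F2): fails — 4R1, 4R²2 but no w with 1Rw and 2R²w.
(F3): condition met.
Valid on: (F3).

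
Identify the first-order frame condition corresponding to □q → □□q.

Suppose □q→□□q is valid. Take Rxy, Ryz and set V(q)={w : Rxw}. Then □q at x, so □□q at x, so □q at y, so q at z, i.e. Rxz.

Transitivity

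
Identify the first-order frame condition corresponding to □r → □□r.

This is the 4 axiom.
It corresponds to transitivity: ∀x ∀y ∀z (Rxy ∧ Ryz → Rxz).

transitivity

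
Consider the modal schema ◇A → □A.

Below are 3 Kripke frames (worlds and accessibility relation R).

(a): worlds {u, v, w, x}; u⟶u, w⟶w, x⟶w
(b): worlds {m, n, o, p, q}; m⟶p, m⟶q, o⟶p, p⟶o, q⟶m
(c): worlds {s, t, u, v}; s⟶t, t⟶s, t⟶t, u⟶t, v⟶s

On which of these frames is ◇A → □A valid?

The schema corresponds to partial functionality: ∀x ∀y ∀z (Rxy ∧ Rxz → y = z).
(a): holds.
(b): fails — m sees both p and q.
(c): fails — t sees both s and t.
Valid on: (a).

(a)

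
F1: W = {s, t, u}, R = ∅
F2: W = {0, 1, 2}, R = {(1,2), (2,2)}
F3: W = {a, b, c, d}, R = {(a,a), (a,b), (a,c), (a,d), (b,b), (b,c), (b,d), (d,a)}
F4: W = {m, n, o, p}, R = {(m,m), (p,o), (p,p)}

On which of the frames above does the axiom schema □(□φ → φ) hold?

Frame correspondent (Sahlqvist): ∀x ∀y (Rxy → Ryy) — i.e. shift-reflexivity.
F1: satisfies the condition.
F2: satisfies the condition.
F3: fails — Rbc but not Rcc.
F4: fails — Rpo but not Roo.

F1, F2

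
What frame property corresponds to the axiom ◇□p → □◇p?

Suppose ◇□p→□◇p is valid. Take Rxy, Rxz and set V(p)={w : Ryw}. Then □p at y so ◇□p at x, so □◇p at x, so ◇p at z, giving w with Rzw and Ryw.

convergence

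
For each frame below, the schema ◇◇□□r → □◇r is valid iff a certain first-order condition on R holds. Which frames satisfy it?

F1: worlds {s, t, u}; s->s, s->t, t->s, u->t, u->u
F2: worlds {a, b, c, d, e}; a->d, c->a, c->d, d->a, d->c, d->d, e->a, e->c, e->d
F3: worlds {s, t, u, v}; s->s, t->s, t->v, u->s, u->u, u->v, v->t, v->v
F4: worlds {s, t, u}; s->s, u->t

F1, F2, F4

The schema corresponds to a generalized confluence (Geach) condition: ∀x ∀y ∀z ((xR²y ∧ xRz) → ∃w (yR²w ∧ zRw)).
F1: satisfies the condition.
F2: satisfies the condition.
F3: fails — tR²s, tRv but no w with sR²w and vRw.
F4: satisfies the condition.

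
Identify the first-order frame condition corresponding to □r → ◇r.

Seriality

Suppose □r→◇r is valid. At any x set V(r)=W. Then □r at x, so ◇r at x, so x has a successor.
Conversely, on a frame with seriality the schema holds at every world under every valuation.
Frame condition: ∀x ∃y Rxy.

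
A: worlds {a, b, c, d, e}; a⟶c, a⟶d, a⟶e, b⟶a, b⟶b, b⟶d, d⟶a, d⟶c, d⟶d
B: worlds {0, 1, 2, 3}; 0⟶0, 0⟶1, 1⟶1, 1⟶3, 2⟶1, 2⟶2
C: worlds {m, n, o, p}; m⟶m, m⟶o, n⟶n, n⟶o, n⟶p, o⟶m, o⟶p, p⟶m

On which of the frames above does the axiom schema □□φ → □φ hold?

B

This is the axiom for density; its first-order frame correspondent is ∀x ∀y (Rxy → ∃z (Rxz ∧ Rzy)).
A: fails — Rae but no z with Raz and Rze.
B: holds.
C: fails — Rop but no z with Roz and Rzp.
Valid on: B.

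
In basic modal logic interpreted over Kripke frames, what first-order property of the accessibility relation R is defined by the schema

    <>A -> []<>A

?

Suppose ◇A→□◇A is valid. Take Rxy, Rxz and set V(A)={y}. Then ◇A at x, so □◇A at x, so ◇A at z, so some w with Rzw has A; w=y, i.e. Rzy. By symmetry of the argument, Ryz.
Conversely, on a frame with the Euclidean property the schema holds at every world under every valuation.
Frame condition: forall x forall y forall z (Rxy & Rxz -> Ryz).

the Euclidean property: forall x forall y forall z (Rxy & Rxz -> Ryz)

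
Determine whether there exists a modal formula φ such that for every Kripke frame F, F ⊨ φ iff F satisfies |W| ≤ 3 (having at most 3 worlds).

If a class were modally definable it would be closed under disjoint unions (Goldblatt–Thomason).
Any modal formula valid on each of 4 disjoint one-world frames is valid on their disjoint union (validity is preserved under disjoint unions). Each one-world frame has |W|=1≤3, but the union has |W|=4.
Hence having at most 3 worlds is not modally definable.

Not definable by any modal formula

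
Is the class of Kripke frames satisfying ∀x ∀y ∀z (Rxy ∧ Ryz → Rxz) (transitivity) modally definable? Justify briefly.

Yes — defined by □p → □□p

The condition is transitivity. A defining modal formula is □p → □□p.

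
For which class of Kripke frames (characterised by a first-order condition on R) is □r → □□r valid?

This is the 4 axiom.
It corresponds to transitivity: ∀x ∀y ∀z (Rxy ∧ Ryz → Rxz).

transitivity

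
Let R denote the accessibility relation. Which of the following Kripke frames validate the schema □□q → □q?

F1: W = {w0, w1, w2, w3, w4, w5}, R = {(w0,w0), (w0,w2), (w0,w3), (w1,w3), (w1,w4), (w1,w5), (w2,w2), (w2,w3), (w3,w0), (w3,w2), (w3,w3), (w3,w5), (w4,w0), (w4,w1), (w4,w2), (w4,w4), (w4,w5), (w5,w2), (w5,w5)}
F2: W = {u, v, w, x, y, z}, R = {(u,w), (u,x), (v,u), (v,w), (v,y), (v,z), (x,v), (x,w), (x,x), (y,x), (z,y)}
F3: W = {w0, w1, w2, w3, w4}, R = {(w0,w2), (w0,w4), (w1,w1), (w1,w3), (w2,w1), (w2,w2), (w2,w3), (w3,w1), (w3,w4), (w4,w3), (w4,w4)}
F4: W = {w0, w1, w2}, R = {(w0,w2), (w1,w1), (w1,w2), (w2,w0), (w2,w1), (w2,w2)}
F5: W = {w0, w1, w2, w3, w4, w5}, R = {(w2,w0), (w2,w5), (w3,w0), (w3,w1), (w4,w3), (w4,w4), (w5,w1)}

F1, F3, F4

This is the axiom for density; its first-order frame correspondent is ∀x ∀y (Rxy → ∃z (Rxz ∧ Rzy)).
F1: condition met.
F2: fails — Rvz but no t with Rvt and Rtz.
F3: condition met.
F4: condition met.
F5: fails — Rw3w1 but no z with Rw3z and Rzw1.
Valid on: F1, F3, F4.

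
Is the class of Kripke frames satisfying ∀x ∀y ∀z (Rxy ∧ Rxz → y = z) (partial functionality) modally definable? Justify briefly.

This is a Sahlqvist condition; the CD axiom ◇r → □r defines it.
Suppose ◇r→□r is valid. Take Rxy, Rxz and set V(r)={y}. Then ◇r at x, so □r at x, so r at z, i.e. z=y.

Yes, by ◇r → □r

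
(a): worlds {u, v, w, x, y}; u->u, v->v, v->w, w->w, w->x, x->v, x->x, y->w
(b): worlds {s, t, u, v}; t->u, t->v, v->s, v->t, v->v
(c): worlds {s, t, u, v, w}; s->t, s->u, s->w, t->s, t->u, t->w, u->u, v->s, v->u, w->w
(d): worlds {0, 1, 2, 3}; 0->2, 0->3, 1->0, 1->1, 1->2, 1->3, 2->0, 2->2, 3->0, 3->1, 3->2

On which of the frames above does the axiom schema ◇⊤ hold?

(a), (c), (d)

This is the axiom for seriality; its first-order frame correspondent is ∀x ∃y Rxy.
(a): satisfies the condition.
(b): fails — world s has no successor.
(c): satisfies the condition.
(d): satisfies the condition.
Valid on: (a), (c), (d).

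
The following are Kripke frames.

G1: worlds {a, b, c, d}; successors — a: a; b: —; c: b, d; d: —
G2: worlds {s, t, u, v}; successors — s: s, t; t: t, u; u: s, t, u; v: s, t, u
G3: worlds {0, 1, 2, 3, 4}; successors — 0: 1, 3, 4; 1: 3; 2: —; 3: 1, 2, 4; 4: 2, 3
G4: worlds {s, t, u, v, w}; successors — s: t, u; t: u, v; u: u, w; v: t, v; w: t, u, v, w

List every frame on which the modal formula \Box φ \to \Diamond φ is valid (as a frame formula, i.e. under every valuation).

G2, G4

This is the axiom for seriality; its first-order frame correspondent is \forall x \exists y Rxy.
G1: fails — world b has no successor.
G2: condition met.
G3: fails — world 2 has no successor.
G4: condition met.
Valid on: G2, G4.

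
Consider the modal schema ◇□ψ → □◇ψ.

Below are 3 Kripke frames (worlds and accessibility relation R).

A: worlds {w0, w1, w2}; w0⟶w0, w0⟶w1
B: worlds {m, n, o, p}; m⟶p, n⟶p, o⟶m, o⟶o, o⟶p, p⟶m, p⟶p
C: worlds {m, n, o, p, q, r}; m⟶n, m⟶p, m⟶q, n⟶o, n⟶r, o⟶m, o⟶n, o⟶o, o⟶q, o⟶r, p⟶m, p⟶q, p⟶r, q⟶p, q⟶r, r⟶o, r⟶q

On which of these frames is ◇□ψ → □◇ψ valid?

Frame correspondent (Sahlqvist): ∀x ∀y ∀z (Rxy ∧ Rxz → ∃w (Ryw ∧ Rzw)) — i.e. convergence.
A: fails — Rw0w1 and Rw0w1 but w1 and w1 have no common successor.
B: condition met.
C: fails — Rom and Ron but m and n have no common successor.

B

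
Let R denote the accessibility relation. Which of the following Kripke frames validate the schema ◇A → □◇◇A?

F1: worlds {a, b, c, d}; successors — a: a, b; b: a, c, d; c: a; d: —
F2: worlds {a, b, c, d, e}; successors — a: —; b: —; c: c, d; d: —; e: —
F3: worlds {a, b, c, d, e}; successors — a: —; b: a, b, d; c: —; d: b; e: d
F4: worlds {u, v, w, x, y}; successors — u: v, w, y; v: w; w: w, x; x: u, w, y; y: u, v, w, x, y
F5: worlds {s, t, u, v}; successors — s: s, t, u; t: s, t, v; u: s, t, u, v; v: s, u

The schema corresponds to a generalized confluence (Geach) condition: ∀x ∀y ∀z ((xRy ∧ xRz) → ∃w (y = w ∧ zR²w)).
F1: fails — bRa, bRd but no w with a=w and dR²w.
F2: fails — cRc, cRd but no w with c=w and dR²w.
F3: fails — bRa, bRa but no w with a=w and aR²w.
F4: fails — uRv, uRv but no t with v=t and vR²t.
F5: condition met.
Valid on: F5.

F5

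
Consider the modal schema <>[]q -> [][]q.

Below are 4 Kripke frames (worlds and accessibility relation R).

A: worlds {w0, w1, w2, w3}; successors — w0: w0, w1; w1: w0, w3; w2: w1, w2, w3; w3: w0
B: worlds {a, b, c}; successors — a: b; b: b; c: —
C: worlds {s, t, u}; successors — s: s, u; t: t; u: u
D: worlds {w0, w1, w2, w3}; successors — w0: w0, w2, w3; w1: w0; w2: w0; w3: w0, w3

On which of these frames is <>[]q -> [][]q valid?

B

The schema corresponds to a generalized confluence (Geach) condition: forall x forall y forall z ((xRy & x R^2 z) -> exists w (yRw & z = w)).
A: fails — w0Rw0, w0R²w3 but no w with w0Rw and w3=w.
B: ✓.
C: fails — sRu, sR²s but no w with uRw and s=w.
D: fails — w0Rw2, w0R²w2 but no w with w2Rw and w2=w.
Valid on: B.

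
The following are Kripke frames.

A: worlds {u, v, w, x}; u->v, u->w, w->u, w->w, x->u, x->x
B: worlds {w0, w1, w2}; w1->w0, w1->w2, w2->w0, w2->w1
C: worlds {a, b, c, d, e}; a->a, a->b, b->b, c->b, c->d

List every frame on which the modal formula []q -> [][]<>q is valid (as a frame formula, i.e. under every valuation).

C

This is the axiom for a generalized confluence (Geach) condition; its first-order frame correspondent is forall x forall z (x R^2 z -> exists w (xRw & zRw)).
A: fails — wR²v but no t with wRt and vRt.
B: fails — w1R²w0 but no w with w1Rw and w0Rw.
C: satisfies the condition.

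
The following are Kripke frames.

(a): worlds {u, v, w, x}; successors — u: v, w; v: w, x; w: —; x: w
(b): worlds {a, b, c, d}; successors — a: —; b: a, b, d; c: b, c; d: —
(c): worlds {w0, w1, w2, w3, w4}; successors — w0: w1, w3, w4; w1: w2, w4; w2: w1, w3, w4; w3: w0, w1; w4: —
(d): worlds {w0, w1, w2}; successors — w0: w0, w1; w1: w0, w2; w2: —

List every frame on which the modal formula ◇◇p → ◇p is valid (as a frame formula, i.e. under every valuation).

The schema corresponds to transitivity: ∀x ∀y ∀z (Rxy ∧ Ryz → Rxz).
(a): fails — Ruv and Rvx but not Rux.
(b): fails — Rcb and Rba but not Rca.
(c): fails — Rw1w2 and Rw2w1 but not Rw1w1.
(d): fails — Rw0w1 and Rw1w2 but not Rw0w2.
Valid on no frame.

none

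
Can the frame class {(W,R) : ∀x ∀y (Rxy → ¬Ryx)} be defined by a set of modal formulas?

Not definable by any modal formula

Any modally definable frame class is closed under surjective bounded morphisms.
The 5-cycle (worlds a,b,c,d,e with a→b→c→d→e→a) is asymmetric. Mapping every world to a single reflexive point • is a surjective bounded morphism, and the reflexive point is not asymmetric (R•• but asymmetry requires ¬R••).
Hence asymmetry is not modally definable.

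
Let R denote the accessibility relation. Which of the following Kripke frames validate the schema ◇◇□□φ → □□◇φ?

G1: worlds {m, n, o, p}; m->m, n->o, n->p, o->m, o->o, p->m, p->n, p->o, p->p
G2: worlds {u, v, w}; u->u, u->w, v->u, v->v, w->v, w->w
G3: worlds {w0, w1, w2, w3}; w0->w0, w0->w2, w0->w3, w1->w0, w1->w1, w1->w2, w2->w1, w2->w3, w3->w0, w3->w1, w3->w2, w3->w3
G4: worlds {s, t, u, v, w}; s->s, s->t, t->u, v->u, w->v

G2, G3

Frame correspondent (Sahlqvist): ∀x ∀y ∀z ((xR²y ∧ xR²z) → ∃w (yR²w ∧ zRw)) — i.e. a generalized confluence (Geach) condition.
G1: fails — nR²m, nR²n but no w with mR²w and nRw.
G2: holds.
G3: holds.
G4: fails — sR²s, sR²u but no w* with sR²w* and uRw*.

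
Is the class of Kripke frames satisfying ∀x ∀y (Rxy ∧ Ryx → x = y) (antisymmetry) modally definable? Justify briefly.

No

Any modally definable frame class is closed under surjective bounded morphisms.
The 8-cycle (worlds a,b,c,d,e,f,g,h with a→b→c→d→e→f→g→h→a) is antisymmetric. Sending even-indexed worlds to a and odd-indexed worlds to b is a surjective bounded morphism onto the two-world frame with a↔b, which is not antisymmetric.
So no modal formula (or set of formulas) defines exactly the antisymmetric frames.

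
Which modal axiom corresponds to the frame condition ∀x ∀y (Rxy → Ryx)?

p → □◇p

This is symmetry; the standard corresponding axiom is B: p → □◇p.
Suppose p→□◇p is valid. Take Rxy and set V(p)={x}. Then p at x, so □◇p at x, so ◇p at y, so some z with Ryz has p; z=x, i.e. Ryx.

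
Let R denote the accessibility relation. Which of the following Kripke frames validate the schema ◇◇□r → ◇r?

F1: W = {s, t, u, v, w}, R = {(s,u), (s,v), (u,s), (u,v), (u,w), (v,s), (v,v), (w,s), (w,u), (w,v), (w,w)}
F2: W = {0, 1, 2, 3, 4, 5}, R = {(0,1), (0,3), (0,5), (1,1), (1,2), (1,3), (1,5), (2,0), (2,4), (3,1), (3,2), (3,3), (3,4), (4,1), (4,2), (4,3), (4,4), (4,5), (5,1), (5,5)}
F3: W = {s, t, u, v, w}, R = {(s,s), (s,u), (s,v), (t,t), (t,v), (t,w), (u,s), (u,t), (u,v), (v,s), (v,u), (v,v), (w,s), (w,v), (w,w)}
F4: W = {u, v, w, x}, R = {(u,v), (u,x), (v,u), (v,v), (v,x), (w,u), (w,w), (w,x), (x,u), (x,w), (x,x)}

This is the axiom for a generalized confluence (Geach) condition; its first-order frame correspondent is ∀x ∀y (xR²y → ∃w (yRw ∧ xRw)).
F1: holds.
F2: fails — 0R²2 but no w with 2Rw and 0Rw.
F3: holds.
F4: holds.
Valid on: F1, F3, F4.

F1, F3, F4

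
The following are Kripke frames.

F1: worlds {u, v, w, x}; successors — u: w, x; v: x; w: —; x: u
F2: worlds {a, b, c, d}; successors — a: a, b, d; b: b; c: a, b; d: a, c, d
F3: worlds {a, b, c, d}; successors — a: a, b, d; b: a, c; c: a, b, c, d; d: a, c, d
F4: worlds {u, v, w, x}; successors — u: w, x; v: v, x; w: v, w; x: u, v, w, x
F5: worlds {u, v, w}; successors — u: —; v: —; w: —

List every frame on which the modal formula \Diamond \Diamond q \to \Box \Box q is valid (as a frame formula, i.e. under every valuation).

F5

Frame correspondent (Sahlqvist): \forall x \forall y \forall z ((x R^2 y \wedge x R^2 z) \to \exists w (y = w \wedge z = w)) — i.e. a generalized confluence (Geach) condition.
F1: fails — xR²w, xR²x but w ≠ x.
F2: fails — aR²a, aR²b but a ≠ b.
F3: fails — aR²a, aR²b but a ≠ b.
F4: fails — uR²u, uR²v but u ≠ v.
F5: satisfies the condition.
Valid on: F5.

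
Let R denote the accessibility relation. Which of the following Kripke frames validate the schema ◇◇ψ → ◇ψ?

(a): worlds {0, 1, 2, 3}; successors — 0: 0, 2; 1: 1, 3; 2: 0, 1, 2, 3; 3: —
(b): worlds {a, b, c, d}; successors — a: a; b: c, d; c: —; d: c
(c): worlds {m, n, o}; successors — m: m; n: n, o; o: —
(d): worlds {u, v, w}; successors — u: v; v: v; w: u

Frame correspondent (Sahlqvist): ∀x ∀y ∀z (Rxy ∧ Ryz → Rxz) — i.e. transitivity.
(a): fails — R02 and R23 but not R03.
(b): condition met.
(c): condition met.
(d): fails — Rwu and Ruv but not Rwv.

(b), (c)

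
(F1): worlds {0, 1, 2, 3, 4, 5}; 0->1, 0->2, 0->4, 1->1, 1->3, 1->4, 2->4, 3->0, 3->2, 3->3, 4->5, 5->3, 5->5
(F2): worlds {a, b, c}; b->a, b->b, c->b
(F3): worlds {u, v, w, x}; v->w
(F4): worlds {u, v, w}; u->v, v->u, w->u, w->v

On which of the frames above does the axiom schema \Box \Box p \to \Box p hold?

(F2)

The schema corresponds to density: \forall x \forall y (Rxy \to \exists z (Rxz \wedge Rzy)).
(F1): fails — R02 but no z with R0z and Rz2.
(F2): ✓.
(F3): fails — Rvw but no z with Rvz and Rzw.
(F4): fails — Ruv but no z with Ruz and Rzv.
Valid on: (F2).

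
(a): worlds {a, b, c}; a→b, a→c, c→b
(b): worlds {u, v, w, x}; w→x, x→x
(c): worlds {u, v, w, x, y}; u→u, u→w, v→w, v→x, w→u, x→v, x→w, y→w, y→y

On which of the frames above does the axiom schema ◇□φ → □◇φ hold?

Frame correspondent (Sahlqvist): ∀x ∀y ∀z (Rxy ∧ Rxz → ∃w (Ryw ∧ Rzw)) — i.e. convergence.
(a): fails — Rac and Rab but c and b have no common successor.
(b): holds.
(c): fails — Rvw and Rvx but w and x have no common successor.
Valid on: (b).

(b)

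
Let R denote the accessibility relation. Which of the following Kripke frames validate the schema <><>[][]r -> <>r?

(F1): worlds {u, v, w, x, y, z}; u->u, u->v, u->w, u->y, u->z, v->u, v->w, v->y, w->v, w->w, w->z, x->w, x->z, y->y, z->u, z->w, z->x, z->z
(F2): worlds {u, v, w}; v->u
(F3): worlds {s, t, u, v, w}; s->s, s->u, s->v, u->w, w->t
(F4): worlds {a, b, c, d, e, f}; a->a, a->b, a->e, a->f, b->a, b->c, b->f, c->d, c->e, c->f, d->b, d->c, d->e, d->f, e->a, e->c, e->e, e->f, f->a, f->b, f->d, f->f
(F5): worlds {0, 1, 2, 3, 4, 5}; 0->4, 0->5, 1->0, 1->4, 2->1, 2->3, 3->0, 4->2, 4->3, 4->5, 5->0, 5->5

This is the axiom for a generalized confluence (Geach) condition; its first-order frame correspondent is forall x forall y (x R^2 y -> exists w (y R^2 w & xRw)).
(F1): fails — wR²y but no t with yR²t and wRt.
(F2): holds.
(F3): fails — sR²u but no w* with uR²w* and sRw*.
(F4): holds.
(F5): holds.
Valid on: (F2), (F4), (F5).

(F2), (F4), (F5)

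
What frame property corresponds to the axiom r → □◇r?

Symmetry

This is the B axiom.
It corresponds to symmetry: ∀x ∀y (Rxy → Ryx).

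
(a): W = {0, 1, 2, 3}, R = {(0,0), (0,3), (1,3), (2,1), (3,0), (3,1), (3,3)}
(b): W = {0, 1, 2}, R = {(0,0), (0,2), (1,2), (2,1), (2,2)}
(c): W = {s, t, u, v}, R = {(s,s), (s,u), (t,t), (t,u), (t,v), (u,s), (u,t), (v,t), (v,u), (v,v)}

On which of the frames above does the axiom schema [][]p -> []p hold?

(b), (c)

Frame correspondent (Sahlqvist): forall x forall y (Rxy -> exists z (Rxz & Rzy)) — i.e. density.
(a): fails — R21 but no z with R2z and Rz1.
(b): ✓.
(c): ✓.
Valid on: (b), (c).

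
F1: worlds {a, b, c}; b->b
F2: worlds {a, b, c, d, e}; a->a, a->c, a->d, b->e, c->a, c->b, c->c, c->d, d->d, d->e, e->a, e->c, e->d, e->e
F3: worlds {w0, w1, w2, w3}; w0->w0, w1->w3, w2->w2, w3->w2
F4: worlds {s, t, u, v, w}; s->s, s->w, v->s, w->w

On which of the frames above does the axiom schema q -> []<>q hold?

F1

The schema corresponds to symmetry: forall x forall y (Rxy -> Ryx).
F1: satisfies the condition.
F2: fails — Rcd but not Rdc.
F3: fails — Rw3w2 but not Rw2w3.
F4: fails — Rvs but not Rsv.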